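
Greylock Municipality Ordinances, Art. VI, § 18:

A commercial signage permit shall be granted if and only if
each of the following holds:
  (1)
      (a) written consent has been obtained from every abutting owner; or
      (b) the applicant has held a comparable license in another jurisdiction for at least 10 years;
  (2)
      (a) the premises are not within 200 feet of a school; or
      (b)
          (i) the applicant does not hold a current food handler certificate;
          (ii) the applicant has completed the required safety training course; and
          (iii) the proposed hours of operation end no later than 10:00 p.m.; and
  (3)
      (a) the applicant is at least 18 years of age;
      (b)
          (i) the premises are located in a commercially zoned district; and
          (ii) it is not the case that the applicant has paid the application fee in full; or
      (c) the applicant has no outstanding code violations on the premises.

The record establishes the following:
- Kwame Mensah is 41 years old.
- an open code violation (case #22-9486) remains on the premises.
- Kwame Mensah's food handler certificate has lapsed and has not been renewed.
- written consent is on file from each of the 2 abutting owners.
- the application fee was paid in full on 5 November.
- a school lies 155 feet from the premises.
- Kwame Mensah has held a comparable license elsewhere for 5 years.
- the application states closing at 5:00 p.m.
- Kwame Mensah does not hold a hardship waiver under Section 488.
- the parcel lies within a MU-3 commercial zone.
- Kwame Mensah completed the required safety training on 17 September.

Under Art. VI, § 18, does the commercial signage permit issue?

Yes — granted.

(a) all abutters consent — met.
(b) prior license ≥ 10 yr — not met.
(1): T OR F → true.
(a) ≥200 ft from school — not met.
(i) not (food handler cert.) — satisfied.
(ii) safety training — satisfied.
(iii) closes by 10 p.m. — holds.
(b) = T AND T AND T = true.
So (2) is satisfied (F OR T).
(a) age ≥ 18 — met.
(i) commercially zoned — satisfied.
(ii) not (fee paid) — not satisfied.
(b): T AND F → false.
(c) no code violations — not met.
(3) = T OR F OR F = true.
Overall: T AND T AND T → true.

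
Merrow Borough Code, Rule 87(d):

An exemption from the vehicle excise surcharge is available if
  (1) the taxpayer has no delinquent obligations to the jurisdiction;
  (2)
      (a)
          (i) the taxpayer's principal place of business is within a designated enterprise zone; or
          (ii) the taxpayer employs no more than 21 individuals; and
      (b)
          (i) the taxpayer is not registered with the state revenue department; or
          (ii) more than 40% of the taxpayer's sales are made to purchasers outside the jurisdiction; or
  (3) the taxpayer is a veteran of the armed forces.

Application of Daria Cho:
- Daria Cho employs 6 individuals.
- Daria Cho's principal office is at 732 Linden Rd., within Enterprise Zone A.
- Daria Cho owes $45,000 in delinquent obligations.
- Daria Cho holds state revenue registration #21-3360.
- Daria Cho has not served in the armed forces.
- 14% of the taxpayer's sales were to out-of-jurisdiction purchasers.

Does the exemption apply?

(1) no delinquency — not met.
(i) in enterprise zone — satisfied.
(ii) ≤ 21 employees — met.
(a): T OR T → true.
(i) not (state-registered) — fails.
(ii) >40% out-of-jur. sales — not satisfied.
So (b) is not satisfied (F OR F).
(2) = T AND F = false.
(3) veteran — fails.
So Overall is not satisfied (F OR F OR F).

No — not exempt.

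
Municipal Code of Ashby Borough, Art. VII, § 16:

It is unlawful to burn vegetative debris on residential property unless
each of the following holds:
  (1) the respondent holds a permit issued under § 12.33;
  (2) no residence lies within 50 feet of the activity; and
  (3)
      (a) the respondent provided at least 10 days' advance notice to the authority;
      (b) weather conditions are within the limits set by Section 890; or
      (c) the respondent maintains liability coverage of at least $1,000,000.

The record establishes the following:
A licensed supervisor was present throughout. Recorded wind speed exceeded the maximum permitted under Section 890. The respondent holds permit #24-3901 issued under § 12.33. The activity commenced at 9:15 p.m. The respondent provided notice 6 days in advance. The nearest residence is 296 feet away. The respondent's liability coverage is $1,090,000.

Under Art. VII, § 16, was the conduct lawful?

Yes — lawful.

(1) holds permit — holds.
(2) no residence in 50 ft — met.
(a) ≥10 days' notice — fails.
(b) weather ok — fails.
(c) coverage ≥ $1,000,000 — holds.
(3): F OR F OR T → true.
Overall: T AND T AND T → true.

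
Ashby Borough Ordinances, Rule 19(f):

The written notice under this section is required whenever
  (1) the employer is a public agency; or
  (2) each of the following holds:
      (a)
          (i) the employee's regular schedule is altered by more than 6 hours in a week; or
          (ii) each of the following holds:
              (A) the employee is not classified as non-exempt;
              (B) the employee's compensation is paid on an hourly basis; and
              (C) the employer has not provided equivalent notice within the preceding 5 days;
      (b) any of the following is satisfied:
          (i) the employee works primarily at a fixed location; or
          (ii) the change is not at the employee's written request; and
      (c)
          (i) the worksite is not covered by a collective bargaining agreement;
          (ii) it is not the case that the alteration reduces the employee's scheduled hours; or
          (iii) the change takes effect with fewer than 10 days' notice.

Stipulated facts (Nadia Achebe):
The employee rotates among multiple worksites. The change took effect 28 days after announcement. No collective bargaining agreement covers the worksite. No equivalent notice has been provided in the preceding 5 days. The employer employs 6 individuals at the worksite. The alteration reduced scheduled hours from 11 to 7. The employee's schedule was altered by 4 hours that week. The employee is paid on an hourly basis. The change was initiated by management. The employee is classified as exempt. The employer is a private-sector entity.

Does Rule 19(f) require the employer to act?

(1) public agency — not met.
(i) schedule shift > 6h — not satisfied.
(A) not (non-exempt) — satisfied.
(B) hourly-paid — holds.
(C) no recent notice — holds.
(ii): T AND T AND T → true.
So (a) is satisfied (F OR T).
(i) fixed location — not satisfied.
(ii) not employee-requested — satisfied.
(b) = F OR T = true.
(i) no CBA — satisfied.
(ii) not (hours reduced) — not satisfied.
(iii) < 10 days' notice — not met.
So (c) is satisfied (T OR F OR F).
So (2) is satisfied (T AND T AND T).
Overall = F OR T = true.

Yes — required.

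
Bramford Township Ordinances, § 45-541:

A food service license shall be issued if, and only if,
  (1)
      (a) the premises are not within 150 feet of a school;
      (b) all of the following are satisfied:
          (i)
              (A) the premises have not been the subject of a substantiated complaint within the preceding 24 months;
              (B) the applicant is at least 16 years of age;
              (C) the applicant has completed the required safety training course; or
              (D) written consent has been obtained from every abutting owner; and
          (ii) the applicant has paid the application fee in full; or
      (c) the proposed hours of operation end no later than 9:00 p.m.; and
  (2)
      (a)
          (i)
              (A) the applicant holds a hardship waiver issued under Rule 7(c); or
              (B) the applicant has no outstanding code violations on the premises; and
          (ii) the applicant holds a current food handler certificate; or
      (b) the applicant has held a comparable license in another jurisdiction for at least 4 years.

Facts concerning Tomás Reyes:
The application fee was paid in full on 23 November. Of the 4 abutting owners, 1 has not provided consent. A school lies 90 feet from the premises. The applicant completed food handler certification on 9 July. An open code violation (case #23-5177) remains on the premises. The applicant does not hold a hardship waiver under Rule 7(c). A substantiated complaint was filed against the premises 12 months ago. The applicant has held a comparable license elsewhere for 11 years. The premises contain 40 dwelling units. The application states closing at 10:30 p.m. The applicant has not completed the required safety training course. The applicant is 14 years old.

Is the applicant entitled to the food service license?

No — denied.

(a) ≥150 ft from school — not satisfied.
(A) no complaint in 24 mo. — not satisfied.
(B) age ≥ 16 — not satisfied.
(C) safety training — not satisfied.
(D) all abutters consent — fails.
So (i) is not satisfied (F OR F OR F OR F).
(ii) fee paid — met.
(b): F AND T → false.
(c) closes by 9 p.m. — fails.
(1) = F OR F OR F = false.
(A) hardship waiver — fails.
(B) no code violations — not satisfied.
So (i) is not satisfied (F OR F).
(ii) food handler cert. — satisfied.
(a) = F AND T = false.
(b) prior license ≥ 4 yr — satisfied.
(2) = F OR T = true.
Overall: F AND T → false.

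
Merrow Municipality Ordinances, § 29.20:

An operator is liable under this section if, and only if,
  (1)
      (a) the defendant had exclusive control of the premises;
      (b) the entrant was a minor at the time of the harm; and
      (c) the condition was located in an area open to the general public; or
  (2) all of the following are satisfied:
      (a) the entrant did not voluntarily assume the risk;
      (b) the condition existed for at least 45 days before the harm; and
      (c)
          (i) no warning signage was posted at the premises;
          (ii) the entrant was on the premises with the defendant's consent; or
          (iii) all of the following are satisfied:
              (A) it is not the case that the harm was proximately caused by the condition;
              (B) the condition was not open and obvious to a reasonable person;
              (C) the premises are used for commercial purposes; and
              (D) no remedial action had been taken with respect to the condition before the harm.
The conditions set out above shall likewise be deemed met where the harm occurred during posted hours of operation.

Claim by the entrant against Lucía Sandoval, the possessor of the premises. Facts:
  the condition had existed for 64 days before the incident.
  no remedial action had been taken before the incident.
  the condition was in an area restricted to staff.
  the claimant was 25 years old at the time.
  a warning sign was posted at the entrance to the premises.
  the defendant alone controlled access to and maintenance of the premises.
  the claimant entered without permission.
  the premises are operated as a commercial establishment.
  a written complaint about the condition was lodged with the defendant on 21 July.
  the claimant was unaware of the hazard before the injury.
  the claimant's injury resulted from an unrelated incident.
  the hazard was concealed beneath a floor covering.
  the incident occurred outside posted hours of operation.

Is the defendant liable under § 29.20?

Yes — liable.

(a) exclusive control — met.
(b) entrant a minor — not met.
(c) public area — not met.
(1) = T AND F AND F = false.
(a) no assumed risk — satisfied.
(b) condition ≥45 days old — satisfied.
(i) no signage posted — fails.
(ii) consent to enter — not met.
(A) not (proximate cause) — holds.
(B) not open/obvious — holds.
(C) commercial use — holds.
(D) no remedial action — met.
(iii) = T AND T AND T AND T = true.
(c) = F OR F OR T = true.
(2) = T AND T AND T = true.
Overall: F OR T → true.
Exception (during posted hours) — not satisfied.
Result: main true OR exception false → true.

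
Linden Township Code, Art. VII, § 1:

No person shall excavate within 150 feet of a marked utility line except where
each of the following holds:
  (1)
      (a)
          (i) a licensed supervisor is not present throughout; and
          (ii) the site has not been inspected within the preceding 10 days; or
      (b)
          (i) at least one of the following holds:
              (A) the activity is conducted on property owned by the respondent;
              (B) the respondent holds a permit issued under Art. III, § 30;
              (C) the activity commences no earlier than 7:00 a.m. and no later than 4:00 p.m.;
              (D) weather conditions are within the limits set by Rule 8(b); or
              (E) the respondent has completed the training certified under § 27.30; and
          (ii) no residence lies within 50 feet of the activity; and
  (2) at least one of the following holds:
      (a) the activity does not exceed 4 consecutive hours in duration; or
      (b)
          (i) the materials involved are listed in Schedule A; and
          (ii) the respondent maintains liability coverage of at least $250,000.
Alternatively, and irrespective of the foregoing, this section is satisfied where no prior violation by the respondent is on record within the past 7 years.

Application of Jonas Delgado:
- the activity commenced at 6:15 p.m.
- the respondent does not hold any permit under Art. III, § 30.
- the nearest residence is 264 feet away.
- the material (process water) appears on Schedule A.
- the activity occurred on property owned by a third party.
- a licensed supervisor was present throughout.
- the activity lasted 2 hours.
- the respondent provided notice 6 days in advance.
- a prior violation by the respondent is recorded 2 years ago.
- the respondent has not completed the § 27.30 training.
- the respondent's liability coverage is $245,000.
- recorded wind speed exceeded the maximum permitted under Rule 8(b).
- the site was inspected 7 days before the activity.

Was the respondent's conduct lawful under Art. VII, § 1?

(i) not (supervisor present) — not met.
(ii) not (site inspected) — fails.
So (a) is not satisfied (F AND F).
(A) own property — fails.
(B) holds permit — fails.
(C) start within hours — not satisfied.
(D) weather ok — not met.
(E) training certified — not satisfied.
(i) = F OR F OR F OR F OR F = false.
(ii) no residence in 50 ft — met.
(b): F AND T → false.
So (1) is not satisfied (F OR F).
(a) ≤ 4 hrs duration — holds.
(i) Schedule A material — holds.
(ii) coverage ≥ $250,000 — not satisfied.
(b) = T AND F = false.
So (2) is satisfied (T OR F).
Overall: F AND T → false.
Exception (no prior violation) — not satisfied.
Result: main false OR exception false → false.

No — unlawful.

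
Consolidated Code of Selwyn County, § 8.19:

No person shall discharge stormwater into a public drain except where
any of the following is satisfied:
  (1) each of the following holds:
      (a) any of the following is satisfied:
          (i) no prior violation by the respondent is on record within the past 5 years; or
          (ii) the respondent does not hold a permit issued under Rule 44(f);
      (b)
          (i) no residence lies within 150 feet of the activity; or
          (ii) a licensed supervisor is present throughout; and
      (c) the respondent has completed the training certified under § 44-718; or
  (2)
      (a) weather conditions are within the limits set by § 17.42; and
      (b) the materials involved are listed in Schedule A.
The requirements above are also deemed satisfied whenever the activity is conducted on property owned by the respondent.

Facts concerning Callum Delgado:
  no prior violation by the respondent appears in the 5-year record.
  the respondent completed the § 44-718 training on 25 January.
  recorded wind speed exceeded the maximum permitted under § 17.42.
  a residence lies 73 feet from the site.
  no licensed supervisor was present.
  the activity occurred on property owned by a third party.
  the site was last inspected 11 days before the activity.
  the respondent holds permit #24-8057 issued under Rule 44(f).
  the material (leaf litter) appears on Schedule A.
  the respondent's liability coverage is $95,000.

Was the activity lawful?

No — unlawful.

(i) no prior violation — satisfied.
(ii) not (holds permit) — not met.
So (a) is satisfied (T OR F).
(i) no residence in 150 ft — not met.
(ii) supervisor present — fails.
(b) = F OR F = false.
(c) training certified — holds.
So (1) is not satisfied (T AND F AND T).
(a) weather ok — not met.
(b) Schedule A material — satisfied.
So (2) is not satisfied (F AND T).
Overall = F OR F = false.
Exception (own property) — not satisfied.
Result: main false OR exception false → false.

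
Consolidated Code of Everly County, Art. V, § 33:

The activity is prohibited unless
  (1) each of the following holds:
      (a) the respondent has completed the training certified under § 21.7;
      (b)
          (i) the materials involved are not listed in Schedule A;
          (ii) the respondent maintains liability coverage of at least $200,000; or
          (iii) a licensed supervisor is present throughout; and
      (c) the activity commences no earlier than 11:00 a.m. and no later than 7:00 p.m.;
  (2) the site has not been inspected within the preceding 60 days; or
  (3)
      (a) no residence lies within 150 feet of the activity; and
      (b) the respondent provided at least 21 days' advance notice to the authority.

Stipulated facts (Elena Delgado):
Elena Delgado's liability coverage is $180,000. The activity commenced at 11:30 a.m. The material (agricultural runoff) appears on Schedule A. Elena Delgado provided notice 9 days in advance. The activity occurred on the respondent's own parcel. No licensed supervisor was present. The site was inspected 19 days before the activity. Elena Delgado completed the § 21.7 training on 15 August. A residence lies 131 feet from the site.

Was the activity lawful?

No — unlawful.

(a) training certified — satisfied.
(i) not (Schedule A material) — not satisfied.
(ii) coverage ≥ $200,000 — fails.
(iii) supervisor present — fails.
(b): F OR F OR F → false.
(c) start within hours — met.
(1) = T AND F AND T = false.
(2) not (site inspected) — not satisfied.
(a) no residence in 150 ft — not satisfied.
(b) ≥21 days' notice — not satisfied.
(3) = F AND F = false.
Overall = F OR F OR F = false.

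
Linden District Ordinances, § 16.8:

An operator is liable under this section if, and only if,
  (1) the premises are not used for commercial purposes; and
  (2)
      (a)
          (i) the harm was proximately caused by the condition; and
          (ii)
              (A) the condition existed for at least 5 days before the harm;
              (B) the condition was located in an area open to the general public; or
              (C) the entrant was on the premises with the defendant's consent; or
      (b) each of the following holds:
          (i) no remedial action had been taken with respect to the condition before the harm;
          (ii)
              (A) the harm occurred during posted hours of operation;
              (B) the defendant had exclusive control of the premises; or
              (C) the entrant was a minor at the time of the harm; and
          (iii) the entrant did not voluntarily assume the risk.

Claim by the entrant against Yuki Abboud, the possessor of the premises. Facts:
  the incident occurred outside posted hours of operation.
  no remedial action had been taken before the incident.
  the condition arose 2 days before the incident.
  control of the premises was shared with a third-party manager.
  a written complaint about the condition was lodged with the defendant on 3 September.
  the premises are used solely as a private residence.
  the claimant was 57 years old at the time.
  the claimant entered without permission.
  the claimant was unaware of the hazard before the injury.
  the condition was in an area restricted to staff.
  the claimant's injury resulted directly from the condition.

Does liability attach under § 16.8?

(1) not (commercial use) — holds.
(i) proximate cause — met.
(A) condition ≥5 days old — not met.
(B) public area — not satisfied.
(C) consent to enter — not satisfied.
(ii): F OR F OR F → false.
(a): T AND F → false.
(i) no remedial action — satisfied.
(A) during posted hours — not met.
(B) exclusive control — fails.
(C) entrant a minor — fails.
So (ii) is not satisfied (F OR F OR F).
(iii) no assumed risk — holds.
(b) = T AND F AND T = false.
(2) = F OR F = false.
Overall: T AND F → false.

No — not liable.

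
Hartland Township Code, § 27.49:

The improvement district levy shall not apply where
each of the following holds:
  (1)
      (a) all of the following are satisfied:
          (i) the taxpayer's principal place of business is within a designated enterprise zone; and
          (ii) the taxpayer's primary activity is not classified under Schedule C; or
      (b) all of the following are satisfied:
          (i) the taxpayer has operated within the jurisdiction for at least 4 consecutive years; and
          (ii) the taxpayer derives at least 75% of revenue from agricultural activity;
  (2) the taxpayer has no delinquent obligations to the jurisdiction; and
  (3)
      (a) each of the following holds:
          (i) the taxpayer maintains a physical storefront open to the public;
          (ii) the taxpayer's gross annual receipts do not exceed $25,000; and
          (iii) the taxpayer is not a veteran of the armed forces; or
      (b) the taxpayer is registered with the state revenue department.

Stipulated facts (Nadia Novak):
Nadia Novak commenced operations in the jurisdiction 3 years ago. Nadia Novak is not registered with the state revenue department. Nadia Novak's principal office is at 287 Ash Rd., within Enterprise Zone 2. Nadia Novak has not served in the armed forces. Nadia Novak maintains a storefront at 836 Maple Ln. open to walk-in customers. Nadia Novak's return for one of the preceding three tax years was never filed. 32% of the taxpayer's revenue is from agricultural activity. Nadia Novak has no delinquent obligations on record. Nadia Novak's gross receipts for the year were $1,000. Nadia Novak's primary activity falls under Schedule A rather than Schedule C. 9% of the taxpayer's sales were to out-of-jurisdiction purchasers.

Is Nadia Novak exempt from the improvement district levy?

Yes — exempt.

(i) in enterprise zone — satisfied.
(ii) not (Schedule C activity) — met.
(a) = T AND T = true.
(i) ≥ 4 yrs in jurisdiction — not satisfied.
(ii) ≥75% agricultural — not met.
(b) = F AND F = false.
(1): T OR F → true.
(2) no delinquency — met.
(i) has storefront — holds.
(ii) receipts ≤ $25,000 — satisfied.
(iii) not (veteran) — met.
(a): T AND T AND T → true.
(b) state-registered — not satisfied.
(3) = T OR F = true.
Overall = T AND T AND T = true.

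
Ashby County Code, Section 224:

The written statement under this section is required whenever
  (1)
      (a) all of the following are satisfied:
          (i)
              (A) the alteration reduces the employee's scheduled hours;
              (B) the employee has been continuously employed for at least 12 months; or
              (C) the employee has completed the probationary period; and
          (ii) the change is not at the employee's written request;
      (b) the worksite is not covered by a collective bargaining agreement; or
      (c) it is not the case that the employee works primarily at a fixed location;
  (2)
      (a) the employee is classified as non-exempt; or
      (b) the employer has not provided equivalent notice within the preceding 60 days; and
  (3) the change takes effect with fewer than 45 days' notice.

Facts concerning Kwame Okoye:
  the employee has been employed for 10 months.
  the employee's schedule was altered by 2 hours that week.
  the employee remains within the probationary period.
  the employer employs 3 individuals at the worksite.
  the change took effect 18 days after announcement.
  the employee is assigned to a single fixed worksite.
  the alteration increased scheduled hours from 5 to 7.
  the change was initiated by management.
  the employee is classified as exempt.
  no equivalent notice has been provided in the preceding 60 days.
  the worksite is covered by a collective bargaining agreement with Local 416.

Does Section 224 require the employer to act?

No — not required.

(A) hours reduced — fails.
(B) tenure ≥ 12 mo. — fails.
(C) past probation — fails.
(i) = F OR F OR F = false.
(ii) not employee-requested — met.
(a) = F AND T = false.
(b) no CBA — fails.
(c) not (fixed location) — fails.
(1): F OR F OR F → false.
(a) non-exempt — not satisfied.
(b) no recent notice — met.
(2) = F OR T = true.
(3) < 45 days' notice — met.
Overall: F AND T AND T → false.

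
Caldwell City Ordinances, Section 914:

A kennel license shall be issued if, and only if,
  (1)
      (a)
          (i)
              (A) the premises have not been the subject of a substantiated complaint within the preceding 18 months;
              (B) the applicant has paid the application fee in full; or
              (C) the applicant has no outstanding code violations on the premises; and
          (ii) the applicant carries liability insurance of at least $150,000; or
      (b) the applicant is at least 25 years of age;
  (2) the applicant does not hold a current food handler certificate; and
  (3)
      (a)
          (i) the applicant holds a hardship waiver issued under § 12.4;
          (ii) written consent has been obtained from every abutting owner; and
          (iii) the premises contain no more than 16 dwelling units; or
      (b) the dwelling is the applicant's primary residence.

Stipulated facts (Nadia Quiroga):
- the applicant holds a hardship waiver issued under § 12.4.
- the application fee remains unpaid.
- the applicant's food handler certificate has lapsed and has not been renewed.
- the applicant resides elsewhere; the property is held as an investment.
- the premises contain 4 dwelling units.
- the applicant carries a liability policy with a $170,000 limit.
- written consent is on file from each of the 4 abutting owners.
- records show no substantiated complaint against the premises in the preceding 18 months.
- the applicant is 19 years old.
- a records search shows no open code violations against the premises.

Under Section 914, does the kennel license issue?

Yes — granted.

(A) no complaint in 18 mo. — holds.
(B) fee paid — not satisfied.
(C) no code violations — met.
(i): T OR F OR T → true.
(ii) insurance ≥ $150,000 — satisfied.
(a): T AND T → true.
(b) age ≥ 25 — not satisfied.
(1) = T OR F = true.
(2) not (food handler cert.) — holds.
(i) hardship waiver — satisfied.
(ii) all abutters consent — met.
(iii) ≤ 16 units — satisfied.
(a) = T AND T AND T = true.
(b) primary residence — not satisfied.
(3): T OR F → true.
Overall: T AND T AND T → true.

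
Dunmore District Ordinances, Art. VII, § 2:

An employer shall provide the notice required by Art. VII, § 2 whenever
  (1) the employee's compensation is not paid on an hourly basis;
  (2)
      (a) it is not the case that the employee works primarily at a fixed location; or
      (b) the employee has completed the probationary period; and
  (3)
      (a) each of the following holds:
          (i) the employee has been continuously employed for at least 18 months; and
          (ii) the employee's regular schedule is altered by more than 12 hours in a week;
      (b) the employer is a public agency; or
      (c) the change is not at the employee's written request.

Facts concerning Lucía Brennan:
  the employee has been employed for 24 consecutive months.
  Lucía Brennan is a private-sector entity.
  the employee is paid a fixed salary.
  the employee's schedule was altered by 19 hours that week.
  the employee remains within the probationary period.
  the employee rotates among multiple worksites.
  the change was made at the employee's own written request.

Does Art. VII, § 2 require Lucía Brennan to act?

Yes — required.

(1) not (hourly-paid) — met.
(a) not (fixed location) — satisfied.
(b) past probation — fails.
(2): T OR F → true.
(i) tenure ≥ 18 mo. — met.
(ii) schedule shift > 12h — satisfied.
(a): T AND T → true.
(b) public agency — fails.
(c) not employee-requested — not met.
So (3) is satisfied (T OR F OR F).
Overall = T AND T AND T = true.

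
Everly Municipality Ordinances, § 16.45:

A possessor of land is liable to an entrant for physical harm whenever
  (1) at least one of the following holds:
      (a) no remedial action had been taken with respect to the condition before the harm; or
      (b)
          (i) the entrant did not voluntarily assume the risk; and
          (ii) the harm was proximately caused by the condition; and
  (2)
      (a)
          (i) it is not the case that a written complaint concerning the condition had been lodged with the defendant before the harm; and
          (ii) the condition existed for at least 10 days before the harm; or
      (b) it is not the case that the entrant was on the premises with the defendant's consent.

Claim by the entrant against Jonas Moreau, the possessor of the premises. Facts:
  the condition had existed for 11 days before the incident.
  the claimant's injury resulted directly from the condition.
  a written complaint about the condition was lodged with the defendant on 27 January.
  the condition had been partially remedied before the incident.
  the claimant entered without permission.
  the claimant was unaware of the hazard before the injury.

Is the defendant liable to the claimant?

Yes — liable.

(a) no remedial action — not met.
(i) no assumed risk — met.
(ii) proximate cause — satisfied.
(b) = T AND T = true.
(1) = F OR T = true.
(i) not (complaint lodged) — not met.
(ii) condition ≥10 days old — satisfied.
So (a) is not satisfied (F AND T).
(b) not (consent to enter) — holds.
(2) = F OR T = true.
Overall: T AND T → true.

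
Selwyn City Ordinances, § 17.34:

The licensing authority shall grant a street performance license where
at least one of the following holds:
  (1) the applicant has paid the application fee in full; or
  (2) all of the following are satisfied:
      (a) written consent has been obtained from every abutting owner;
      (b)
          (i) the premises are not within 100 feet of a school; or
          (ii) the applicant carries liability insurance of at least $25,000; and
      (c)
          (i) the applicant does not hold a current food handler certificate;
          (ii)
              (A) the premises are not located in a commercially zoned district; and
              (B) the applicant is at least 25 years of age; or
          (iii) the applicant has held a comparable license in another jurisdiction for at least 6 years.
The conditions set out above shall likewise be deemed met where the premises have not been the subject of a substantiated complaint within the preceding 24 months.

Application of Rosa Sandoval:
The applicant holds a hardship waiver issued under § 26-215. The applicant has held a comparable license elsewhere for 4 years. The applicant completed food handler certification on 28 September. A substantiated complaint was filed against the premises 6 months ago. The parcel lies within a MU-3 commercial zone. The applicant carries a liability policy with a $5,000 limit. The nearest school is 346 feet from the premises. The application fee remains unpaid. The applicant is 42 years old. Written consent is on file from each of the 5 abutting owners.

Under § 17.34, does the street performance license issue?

(1) fee paid — not satisfied.
(a) all abutters consent — met.
(i) ≥100 ft from school — met.
(ii) insurance ≥ $25,000 — fails.
(b): T OR F → true.
(i) not (food handler cert.) — fails.
(A) not (commercially zoned) — not met.
(B) age ≥ 25 — met.
(ii) = F AND T = false.
(iii) prior license ≥ 6 yr — fails.
So (c) is not satisfied (F OR F OR F).
(2) = T AND T AND F = false.
Overall: F OR F → false.
Exception (no complaint in 24 mo.) — not satisfied.
Result: main false OR exception false → false.

No — denied.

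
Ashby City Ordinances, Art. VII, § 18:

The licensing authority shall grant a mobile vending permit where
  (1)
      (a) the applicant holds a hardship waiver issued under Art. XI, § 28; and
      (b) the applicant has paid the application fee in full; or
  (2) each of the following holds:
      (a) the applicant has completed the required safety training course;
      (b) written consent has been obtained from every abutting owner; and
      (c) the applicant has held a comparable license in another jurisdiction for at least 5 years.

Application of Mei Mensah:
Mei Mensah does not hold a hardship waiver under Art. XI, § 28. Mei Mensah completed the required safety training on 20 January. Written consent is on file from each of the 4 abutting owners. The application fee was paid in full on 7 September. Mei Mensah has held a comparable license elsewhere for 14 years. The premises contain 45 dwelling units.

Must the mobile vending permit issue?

Yes — granted.

(a) hardship waiver — not met.
(b) fee paid — holds.
(1) = F AND T = false.
(a) safety training — holds.
(b) all abutters consent — satisfied.
(c) prior license ≥ 5 yr — holds.
(2) = T AND T AND T = true.
Overall: F OR T → true.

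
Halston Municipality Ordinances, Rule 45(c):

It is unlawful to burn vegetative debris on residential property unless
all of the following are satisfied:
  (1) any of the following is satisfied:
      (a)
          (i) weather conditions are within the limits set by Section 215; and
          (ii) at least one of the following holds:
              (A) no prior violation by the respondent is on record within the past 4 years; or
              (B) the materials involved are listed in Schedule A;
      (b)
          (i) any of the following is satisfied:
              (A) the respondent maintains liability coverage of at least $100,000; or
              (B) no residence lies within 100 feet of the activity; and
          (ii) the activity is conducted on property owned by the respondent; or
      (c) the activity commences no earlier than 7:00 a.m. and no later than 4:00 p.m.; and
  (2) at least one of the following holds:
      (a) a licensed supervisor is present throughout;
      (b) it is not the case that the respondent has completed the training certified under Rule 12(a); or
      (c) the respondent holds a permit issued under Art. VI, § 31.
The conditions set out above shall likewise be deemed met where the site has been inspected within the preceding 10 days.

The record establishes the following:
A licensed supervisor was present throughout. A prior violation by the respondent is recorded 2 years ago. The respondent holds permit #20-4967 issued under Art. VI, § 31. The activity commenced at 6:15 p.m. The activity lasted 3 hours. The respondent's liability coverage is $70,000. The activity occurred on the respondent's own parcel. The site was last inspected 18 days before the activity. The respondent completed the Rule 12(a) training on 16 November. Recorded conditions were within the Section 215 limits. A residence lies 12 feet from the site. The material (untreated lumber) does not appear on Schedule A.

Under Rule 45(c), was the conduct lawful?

No — unlawful.

(i) weather ok — holds.
(A) no prior violation — not satisfied.
(B) Schedule A material — not satisfied.
(ii) = F OR F = false.
(a): T AND F → false.
(A) coverage ≥ $100,000 — not met.
(B) no residence in 100 ft — fails.
So (i) is not satisfied (F OR F).
(ii) own property — satisfied.
So (b) is not satisfied (F AND T).
(c) start within hours — not met.
(1) = F OR F OR F = false.
(a) supervisor present — satisfied.
(b) not (training certified) — not met.
(c) holds permit — holds.
(2) = T OR F OR T = true.
Overall: F AND T → false.
Exception (site inspected) — not satisfied.
Result: main false OR exception false → false.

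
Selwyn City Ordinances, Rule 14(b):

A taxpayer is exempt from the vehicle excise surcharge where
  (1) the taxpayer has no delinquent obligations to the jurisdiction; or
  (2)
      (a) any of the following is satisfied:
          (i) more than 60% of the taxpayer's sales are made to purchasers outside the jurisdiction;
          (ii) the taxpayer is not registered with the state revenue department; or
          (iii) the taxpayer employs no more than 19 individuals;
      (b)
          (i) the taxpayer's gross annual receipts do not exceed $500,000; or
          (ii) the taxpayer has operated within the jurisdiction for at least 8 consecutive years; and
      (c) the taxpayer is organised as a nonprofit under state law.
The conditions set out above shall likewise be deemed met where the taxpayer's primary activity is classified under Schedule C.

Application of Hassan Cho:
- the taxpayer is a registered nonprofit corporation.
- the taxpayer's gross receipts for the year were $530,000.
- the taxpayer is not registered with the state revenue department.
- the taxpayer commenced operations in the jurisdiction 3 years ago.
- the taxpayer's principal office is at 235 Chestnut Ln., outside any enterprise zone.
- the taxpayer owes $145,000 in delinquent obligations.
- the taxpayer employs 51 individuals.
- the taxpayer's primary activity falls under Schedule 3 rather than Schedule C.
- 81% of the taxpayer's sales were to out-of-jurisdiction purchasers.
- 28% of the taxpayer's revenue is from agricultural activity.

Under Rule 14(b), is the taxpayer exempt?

No — not exempt.

(1) no delinquency — fails.
(i) >60% out-of-jur. sales — satisfied.
(ii) not (state-registered) — satisfied.
(iii) ≤ 19 employees — not met.
(a): T OR T OR F → true.
(i) receipts ≤ $500,000 — fails.
(ii) ≥ 8 yrs in jurisdiction — fails.
So (b) is not satisfied (F OR F).
(c) nonprofit — satisfied.
So (2) is not satisfied (T AND F AND T).
Overall = F OR F = false.
Exception (Schedule C activity) — not satisfied.
Result: main false OR exception false → false.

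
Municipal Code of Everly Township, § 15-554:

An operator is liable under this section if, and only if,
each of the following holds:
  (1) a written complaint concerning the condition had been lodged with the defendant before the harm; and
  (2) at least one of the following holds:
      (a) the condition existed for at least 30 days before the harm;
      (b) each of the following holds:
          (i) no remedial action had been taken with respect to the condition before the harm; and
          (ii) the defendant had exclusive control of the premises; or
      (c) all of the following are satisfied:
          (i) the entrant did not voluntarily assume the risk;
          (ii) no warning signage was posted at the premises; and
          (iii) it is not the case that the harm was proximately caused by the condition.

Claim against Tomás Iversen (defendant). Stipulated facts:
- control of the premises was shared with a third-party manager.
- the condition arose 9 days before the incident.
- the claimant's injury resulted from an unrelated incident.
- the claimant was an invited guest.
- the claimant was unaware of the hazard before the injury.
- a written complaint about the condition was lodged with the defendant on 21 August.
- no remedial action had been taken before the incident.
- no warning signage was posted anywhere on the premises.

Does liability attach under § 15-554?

Yes — liable.

(1) complaint lodged — met.
(a) condition ≥30 days old — not satisfied.
(i) no remedial action — satisfied.
(ii) exclusive control — not satisfied.
(b): T AND F → false.
(i) no assumed risk — holds.
(ii) no signage posted — satisfied.
(iii) not (proximate cause) — met.
(c) = T AND T AND T = true.
(2) = F OR F OR T = true.
Overall: T AND T → true.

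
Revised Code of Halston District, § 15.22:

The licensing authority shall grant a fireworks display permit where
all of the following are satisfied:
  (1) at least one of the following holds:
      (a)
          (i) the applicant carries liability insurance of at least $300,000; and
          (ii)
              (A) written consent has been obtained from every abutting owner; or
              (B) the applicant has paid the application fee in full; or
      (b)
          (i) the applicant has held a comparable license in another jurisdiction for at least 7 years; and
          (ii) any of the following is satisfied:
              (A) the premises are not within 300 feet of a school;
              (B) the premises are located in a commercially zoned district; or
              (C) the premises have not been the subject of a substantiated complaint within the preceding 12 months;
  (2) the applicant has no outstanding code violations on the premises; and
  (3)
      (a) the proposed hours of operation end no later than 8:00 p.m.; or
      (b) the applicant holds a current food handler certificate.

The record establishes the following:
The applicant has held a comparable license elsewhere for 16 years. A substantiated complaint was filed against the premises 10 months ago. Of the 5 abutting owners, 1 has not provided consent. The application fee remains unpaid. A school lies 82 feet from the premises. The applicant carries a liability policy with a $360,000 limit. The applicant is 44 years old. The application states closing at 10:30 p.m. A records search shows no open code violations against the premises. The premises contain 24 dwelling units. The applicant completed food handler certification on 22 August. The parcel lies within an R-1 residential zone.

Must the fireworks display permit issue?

(i) insurance ≥ $300,000 — satisfied.
(A) all abutters consent — not satisfied.
(B) fee paid — not satisfied.
(ii): F OR F → false.
So (a) is not satisfied (T AND F).
(i) prior license ≥ 7 yr — met.
(A) ≥300 ft from school — fails.
(B) commercially zoned — not met.
(C) no complaint in 12 mo. — fails.
(ii) = F OR F OR F = false.
(b) = T AND F = false.
(1) = F OR F = false.
(2) no code violations — holds.
(a) closes by 8 p.m. — not satisfied.
(b) food handler cert. — satisfied.
(3): F OR T → true.
Overall = F AND T AND T = false.

No — denied.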